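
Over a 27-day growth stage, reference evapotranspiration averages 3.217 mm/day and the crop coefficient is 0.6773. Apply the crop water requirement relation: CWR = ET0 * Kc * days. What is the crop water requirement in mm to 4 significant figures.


CWR = 3.217 * 0.6773 * 27 = 58.83 mm
Therefore the crop water requirement = 58.83 mm.


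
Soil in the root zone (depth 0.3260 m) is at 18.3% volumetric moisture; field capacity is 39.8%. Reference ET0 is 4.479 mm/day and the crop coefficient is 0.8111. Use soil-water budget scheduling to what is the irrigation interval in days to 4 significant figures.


Approach: apply soil-water budget scheduling, SMD = (FC-theta)/100*depth*1000; ETc = ET0*Kc; interval = SMD/ETc.
Step 1 — soil moisture deficit:
  SMD = (39.8 - 18.3)/100 * 0.3260 * 1000 = 70.0900 mm
Step 2 — daily crop ET (ETc = ET0*Kc):
  ETc = 4.479 * 0.8111 = 3.63292 mm/day
Step 3 — irrigation interval (SMD/ETc):
  interval = 70.0900 / 3.63292 = 19.29 days
Therefore the irrigation interval = 19.29 days.


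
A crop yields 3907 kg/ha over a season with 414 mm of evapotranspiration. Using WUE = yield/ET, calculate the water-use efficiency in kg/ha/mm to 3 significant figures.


WUE = 3907 / 414 = 9.44 kg/ha/mm
Therefore the water-use efficiency = 9.44 kg/ha/mm.


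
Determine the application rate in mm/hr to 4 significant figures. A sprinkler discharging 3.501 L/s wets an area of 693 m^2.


Approach: apply the application rate relation, rate = (Q/A)*3600.
rate = (3.501 / 693) * 3600 = 18.19 mm/hr
Therefore the application rate = 18.19 mm/hr.


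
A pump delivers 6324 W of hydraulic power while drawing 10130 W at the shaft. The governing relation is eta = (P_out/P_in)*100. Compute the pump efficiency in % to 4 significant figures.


eta = (6324 / 10130) * 100 = 62.43 %
Therefore the pump efficiency = 62.43 %.


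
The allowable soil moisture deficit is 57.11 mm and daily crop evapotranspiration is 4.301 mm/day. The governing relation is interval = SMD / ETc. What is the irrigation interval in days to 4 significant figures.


interval = 57.11 / 4.301 = 13.28 days
Therefore the irrigation interval = 13.28 days.


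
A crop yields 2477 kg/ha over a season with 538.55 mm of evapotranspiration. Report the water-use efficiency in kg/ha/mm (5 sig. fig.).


Approach: apply the water-use efficiency ratio, WUE = yield/ET.
WUE = 2477 / 538.55 = 4.5994 kg/ha/mm
Therefore the water-use efficiency = 4.5994 kg/ha/mm.


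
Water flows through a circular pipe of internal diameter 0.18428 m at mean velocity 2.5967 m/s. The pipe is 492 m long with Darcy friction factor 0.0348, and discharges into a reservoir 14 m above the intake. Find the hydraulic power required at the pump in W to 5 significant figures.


Approach: apply continuity + Darcy-Weisbach + hydraulic power, Q = A*v; hf = f*(L/D)*(v^2/(2g)); H = static + hf; P = rho*g*Q*H.
Step 1 — flow rate (continuity, Q = A*v):
  A = pi*(0.18428/2)^2 = 0.02667143 m^2
  Q = 0.02667143 * 2.5967 = 0.06925770 m^3/s
Step 2 — friction head loss (Darcy-Weisbach):
  hf = 0.0348 * (492/0.18428) * (2.5967^2 / (2*9.81))
  hf = 31.93087 m
Step 3 — total head: H = 14 + 31.93087 = 45.93087 m
Step 4 — hydraulic power (P = rho*g*Q*H):
  P = 1000 * 9.81 * 0.06925770 * 45.93087 = 31206 W
Therefore the hydraulic power required at the pump = 31206 W.


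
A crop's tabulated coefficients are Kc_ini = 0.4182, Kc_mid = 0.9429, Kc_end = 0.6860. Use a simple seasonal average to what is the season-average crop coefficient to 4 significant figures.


Approach: apply a simple seasonal average, Kc_avg = (Kc_ini + Kc_mid + Kc_end)/3.
Kc_avg = (0.4182 + 0.9429 + 0.6860)/3 = 0.6824
Therefore the season-average crop coefficient = 0.6824.


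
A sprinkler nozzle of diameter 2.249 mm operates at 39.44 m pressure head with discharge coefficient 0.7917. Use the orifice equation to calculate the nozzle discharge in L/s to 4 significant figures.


Approach: apply the orifice equation, Q = Cd*A*sqrt(2*g*h), A = pi*(d/2)^2.
A = pi*(2.249e-3/2)^2 = 3.97254e-06 m^2
Q = 0.7917 * 3.97254e-06 * sqrt(2*9.81*39.44) * 1000 = 0.08749 L/s
Therefore the nozzle discharge = 0.08749 L/s.


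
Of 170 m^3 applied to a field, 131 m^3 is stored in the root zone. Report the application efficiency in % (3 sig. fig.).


Approach: apply the application efficiency ratio, Ea = (stored/applied)*100.
Ea = (131/170)*100 = 77.1 %
Therefore the application efficiency = 77.1 %.


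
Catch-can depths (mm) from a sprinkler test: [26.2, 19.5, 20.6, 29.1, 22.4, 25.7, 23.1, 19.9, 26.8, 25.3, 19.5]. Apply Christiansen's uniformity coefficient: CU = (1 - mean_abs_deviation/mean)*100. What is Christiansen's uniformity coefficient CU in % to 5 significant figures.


mean = 23.46364 mm
mean |d_i - mean| = 2.869421 mm
CU = (1 - 2.869421/23.46364)*100 = 87.771 %
Therefore Christiansen's uniformity coefficient CU = 87.771 %.


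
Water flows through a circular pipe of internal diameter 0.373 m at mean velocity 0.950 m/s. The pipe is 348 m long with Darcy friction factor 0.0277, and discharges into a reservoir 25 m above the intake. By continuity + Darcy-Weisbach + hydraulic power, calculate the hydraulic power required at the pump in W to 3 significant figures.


Approach: apply continuity + Darcy-Weisbach + hydraulic power, Q = A*v; hf = f*(L/D)*(v^2/(2g)); H = static + hf; P = rho*g*Q*H.
Step 1 — flow rate (continuity, Q = A*v):
  A = pi*(0.373/2)^2 = 0.10927 m^2
  Q = 0.10927 * 0.950 = 0.10381 m^3/s
Step 2 — friction head loss (Darcy-Weisbach):
  hf = 0.0277 * (348/0.373) * (0.950^2 / (2*9.81))
  hf = 1.1888 m
Step 3 — total head: H = 25 + 1.1888 = 26.189 m
Step 4 — hydraulic power (P = rho*g*Q*H):
  P = 1000 * 9.81 * 0.10381 * 26.189 = 26700 W
Therefore the hydraulic power required at the pump = 26700 W.


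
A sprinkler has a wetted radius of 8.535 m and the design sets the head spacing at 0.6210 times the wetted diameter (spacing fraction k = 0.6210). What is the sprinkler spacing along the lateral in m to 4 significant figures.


Approach: apply the sprinkler spacing rule (spacing as a fraction of wetted diameter), S = k*(2*R).
S = 0.6210 * (2 * 8.535) = 10.60 m
Therefore the sprinkler spacing along the lateral = 10.60 m.


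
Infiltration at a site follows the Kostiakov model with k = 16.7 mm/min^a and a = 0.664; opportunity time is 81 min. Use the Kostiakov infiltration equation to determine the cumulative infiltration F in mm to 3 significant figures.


Approach: apply the Kostiakov infiltration equation, F = k*t^a.
F = 16.7 * 81^0.664 = 309 mm
Therefore the cumulative infiltration F = 309 mm.


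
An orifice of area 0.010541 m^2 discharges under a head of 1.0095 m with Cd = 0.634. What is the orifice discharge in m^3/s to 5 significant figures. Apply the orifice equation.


Approach: apply the orifice equation, Q = Cd*A*sqrt(2*g*h).
Q = 0.634 * 0.010541 * sqrt(2*9.81*1.0095) = 0.029742 m^3/s
Therefore the orifice discharge = 0.029742 m^3/s.


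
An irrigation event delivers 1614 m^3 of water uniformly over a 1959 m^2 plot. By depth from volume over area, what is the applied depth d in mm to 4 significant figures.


Approach: apply depth from volume over area, d = (V/A)*1000.
d = (1614 / 1959) * 1000 = 823.9 mm
Therefore the applied depth d = 823.9 mm.


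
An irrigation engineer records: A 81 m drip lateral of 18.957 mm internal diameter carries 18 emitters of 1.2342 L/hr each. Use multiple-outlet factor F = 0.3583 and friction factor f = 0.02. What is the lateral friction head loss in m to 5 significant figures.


Approach: apply Darcy-Weisbach with the multiple-outlet F-factor, Q = n*q/(3600*1000) m^3/s; v = Q/A; hf = F*f*(L/D)*(v^2/(2g)).
Q = 18*1.2342/(3600*1000) = 6.171000e-06 m^3/s
A = pi*(18.957e-3/2)^2 = 2.822468e-04 m^2, so v = Q/A = 0.02186384 m/s
hf = 0.3583*0.02*(81/0.018957)*(0.02186384^2/(2*9.81)) = 0.00074601 m
Therefore the lateral friction head loss = 0.00074601 m.


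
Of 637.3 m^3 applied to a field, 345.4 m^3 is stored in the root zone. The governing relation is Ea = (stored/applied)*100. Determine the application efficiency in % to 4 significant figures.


Ea = (345.4/637.3)*100 = 54.20 %
Therefore the application efficiency = 54.20 %.


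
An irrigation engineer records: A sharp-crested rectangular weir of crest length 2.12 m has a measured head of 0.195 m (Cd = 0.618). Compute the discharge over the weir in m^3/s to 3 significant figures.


Approach: apply the rectangular weir equation, Q = (2/3)*Cd*L*sqrt(2g)*H^1.5.
Q = (2/3)*0.618*2.12*sqrt(2*9.81)*0.195^1.5 = 0.333 m^3/s
Therefore the discharge over the weir = 0.333 m^3/s.


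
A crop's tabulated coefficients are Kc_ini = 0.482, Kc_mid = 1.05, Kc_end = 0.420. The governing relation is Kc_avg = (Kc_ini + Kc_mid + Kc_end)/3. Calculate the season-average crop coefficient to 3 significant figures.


Kc_avg = (0.482 + 1.05 + 0.420)/3 = 0.651
Therefore the season-average crop coefficient = 0.651.


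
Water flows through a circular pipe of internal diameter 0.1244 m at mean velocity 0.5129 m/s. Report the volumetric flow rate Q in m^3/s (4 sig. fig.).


Approach: apply the continuity equation for pipe flow, Q = A * v with A = pi*(D/2)^2.
A = pi*(0.1244/2)^2 = 0.0121543 m^2
Q = 0.0121543 * 0.5129 = 0.006234 m^3/s
Therefore the volumetric flow rate Q = 0.006234 m^3/s.


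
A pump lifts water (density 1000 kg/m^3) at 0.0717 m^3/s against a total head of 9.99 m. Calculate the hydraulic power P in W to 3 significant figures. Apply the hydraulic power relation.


Approach: apply the hydraulic power relation, P = rho*g*Q*H.
P = 1000 * 9.81 * 0.0717 * 9.99 = 7030 W
Therefore the hydraulic power P = 7030 W.


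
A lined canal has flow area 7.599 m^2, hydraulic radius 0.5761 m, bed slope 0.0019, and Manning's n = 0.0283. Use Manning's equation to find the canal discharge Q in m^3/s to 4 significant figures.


Approach: apply Manning's equation, Q = (1/n)*A*R^(2/3)*S^(1/2).
Q = (1/0.0283) * 7.599 * 0.5761^(2/3) * 0.0019^(1/2) = 8.104 m^3/s
Therefore the canal discharge Q = 8.104 m^3/s.


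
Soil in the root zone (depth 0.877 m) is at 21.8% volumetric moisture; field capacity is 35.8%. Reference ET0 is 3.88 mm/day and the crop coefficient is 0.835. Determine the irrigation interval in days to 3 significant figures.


Approach: apply soil-water budget scheduling, SMD = (FC-theta)/100*depth*1000; ETc = ET0*Kc; interval = SMD/ETc.
Step 1 — soil moisture deficit:
  SMD = (35.8 - 21.8)/100 * 0.877 * 1000 = 122.78 mm
Step 2 — daily crop ET (ETc = ET0*Kc):
  ETc = 3.88 * 0.835 = 3.2398 mm/day
Step 3 — irrigation interval (SMD/ETc):
  interval = 122.78 / 3.2398 = 37.9 days
Therefore the irrigation interval = 37.9 days.


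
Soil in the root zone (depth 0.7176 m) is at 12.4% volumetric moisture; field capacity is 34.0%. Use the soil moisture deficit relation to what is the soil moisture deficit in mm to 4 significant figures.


Approach: apply the soil moisture deficit relation, SMD = (FC - theta)/100 * depth * 1000.
SMD = (34.0 - 12.4)/100 * 0.7176 * 1000 = 155.0 mm
Therefore the soil moisture deficit = 155.0 mm.


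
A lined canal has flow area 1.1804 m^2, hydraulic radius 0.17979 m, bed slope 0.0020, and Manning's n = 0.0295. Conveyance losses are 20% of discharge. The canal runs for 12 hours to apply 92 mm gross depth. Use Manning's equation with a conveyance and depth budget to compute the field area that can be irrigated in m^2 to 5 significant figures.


Approach: apply Manning's equation with a conveyance and depth budget, Q = (1/n)*A*R^(2/3)*S^(1/2); Q_field = Q*(1-loss); Area = Q_field*t/(d/1000).
Step 1 — canal discharge (Manning's equation):
  Q = (1/0.0295) * 1.1804 * 0.17979^(2/3) * 0.0020^(1/2) = 0.5700320 m^3/s
Step 2 — delivered flow: Q_field = 0.5700320*(1 - 20/100) = 0.4560256 m^3/s
Step 3 — volume delivered: V = 0.4560256 * 12*3600 = 19700.30 m^3
Step 4 — area served: A = V / (depth/1000) = 19700.30 / 0.092 = 214130 m^2
Therefore the field area that can be irrigated = 214130 m^2.


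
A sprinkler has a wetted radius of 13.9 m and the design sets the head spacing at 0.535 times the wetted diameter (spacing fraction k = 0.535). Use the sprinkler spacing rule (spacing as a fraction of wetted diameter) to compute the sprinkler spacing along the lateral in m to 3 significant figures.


Approach: apply the sprinkler spacing rule (spacing as a fraction of wetted diameter), S = k*(2*R).
S = 0.535 * (2 * 13.9) = 14.9 m
Therefore the sprinkler spacing along the lateral = 14.9 m.


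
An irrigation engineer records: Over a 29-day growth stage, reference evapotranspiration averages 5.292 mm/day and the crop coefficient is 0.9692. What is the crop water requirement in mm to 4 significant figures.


Approach: apply the crop water requirement relation, CWR = ET0 * Kc * days.
CWR = 5.292 * 0.9692 * 29 = 148.7 mm
Therefore the crop water requirement = 148.7 mm.


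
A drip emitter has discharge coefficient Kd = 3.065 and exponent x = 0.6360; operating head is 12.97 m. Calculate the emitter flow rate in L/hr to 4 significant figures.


Approach: apply the emitter characteristic equation, q = Kd * h^x.
q = 3.065 * 12.97^0.6360 = 15.64 L/hr
Therefore the emitter flow rate = 15.64 L/hr.


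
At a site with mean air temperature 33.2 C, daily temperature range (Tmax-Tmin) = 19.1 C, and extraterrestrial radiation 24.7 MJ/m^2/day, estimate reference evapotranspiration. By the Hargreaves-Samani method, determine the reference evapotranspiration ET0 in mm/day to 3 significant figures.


Approach: apply the Hargreaves-Samani method, ET0 = 0.0023*(Tmean+17.8)*sqrt(Tmax-Tmin)*0.408*Ra.
ET0 = 0.0023*(33.2+17.8)*sqrt(19.1)*0.408*24.7 = 5.17 mm/day
Therefore the reference evapotranspiration ET0 = 5.17 mm/day.


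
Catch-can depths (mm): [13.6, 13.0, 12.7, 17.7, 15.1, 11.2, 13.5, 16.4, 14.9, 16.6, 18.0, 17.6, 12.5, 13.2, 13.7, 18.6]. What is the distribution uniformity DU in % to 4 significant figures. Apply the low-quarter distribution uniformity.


Approach: apply the low-quarter distribution uniformity, DU = (mean of lowest quarter of readings / overall mean)*100.
sorted lowest 4 of 16: [11.2, 12.5, 12.7, 13.0] -> mean = 12.3500 mm
overall mean = 14.8938 mm
DU = (12.3500/14.8938)*100 = 82.92 %
Therefore the distribution uniformity DU = 82.92 %.


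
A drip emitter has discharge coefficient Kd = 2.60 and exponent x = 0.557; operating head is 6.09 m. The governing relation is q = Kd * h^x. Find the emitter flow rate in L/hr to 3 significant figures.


q = 2.60 * 6.09^0.557 = 7.11 L/hr
Therefore the emitter flow rate = 7.11 L/hr.


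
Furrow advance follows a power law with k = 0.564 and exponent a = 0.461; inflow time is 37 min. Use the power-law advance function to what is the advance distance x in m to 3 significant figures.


Approach: apply the power-law advance function, x = k*t^a.
x = 0.564 * 37^0.461 = 2.98 m
Therefore the advance distance x = 2.98 m.


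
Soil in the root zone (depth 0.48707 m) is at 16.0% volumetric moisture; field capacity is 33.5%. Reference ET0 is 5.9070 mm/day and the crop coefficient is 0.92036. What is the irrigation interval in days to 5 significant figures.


Approach: apply soil-water budget scheduling, SMD = (FC-theta)/100*depth*1000; ETc = ET0*Kc; interval = SMD/ETc.
Step 1 — soil moisture deficit:
  SMD = (33.5 - 16.0)/100 * 0.48707 * 1000 = 85.23725 mm
Step 2 — daily crop ET (ETc = ET0*Kc):
  ETc = 5.9070 * 0.92036 = 5.436567 mm/day
Step 3 — irrigation interval (SMD/ETc):
  interval = 85.23725 / 5.436567 = 15.679 days
Therefore the irrigation interval = 15.679 days.


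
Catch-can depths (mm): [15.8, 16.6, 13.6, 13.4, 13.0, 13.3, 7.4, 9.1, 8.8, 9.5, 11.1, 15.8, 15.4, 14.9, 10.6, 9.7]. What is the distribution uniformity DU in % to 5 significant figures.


Approach: apply the low-quarter distribution uniformity, DU = (mean of lowest quarter of readings / overall mean)*100.
sorted lowest 4 of 16: [7.4, 8.8, 9.1, 9.5] -> mean = 8.700000 mm
overall mean = 12.37500 mm
DU = (8.700000/12.37500)*100 = 70.303 %
Therefore the distribution uniformity DU = 70.303 %.


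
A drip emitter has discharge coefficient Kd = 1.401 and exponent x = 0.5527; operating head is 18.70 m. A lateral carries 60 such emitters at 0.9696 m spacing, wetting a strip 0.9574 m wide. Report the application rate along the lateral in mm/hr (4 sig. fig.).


Approach: apply the emitter equation with a lateral mass balance, q = Kd*h^x; Q = n*q; rate = Q/(n*spacing*width).
Step 1 — single emitter flow (q = Kd*h^x):
  q = 1.401 * 18.70^0.5527 = 7.06944 L/hr
Step 2 — total lateral flow: Q = 60 * 7.06944 = 424.166 L/hr
Step 3 — wetted area: A = 60 * 0.9696 * 0.9574 = 55.6977 m^2
Step 4 — application rate: Q/A = 424.166/55.6977 = 7.616 mm/hr
Therefore the application rate along the lateral = 7.616 mm/hr.


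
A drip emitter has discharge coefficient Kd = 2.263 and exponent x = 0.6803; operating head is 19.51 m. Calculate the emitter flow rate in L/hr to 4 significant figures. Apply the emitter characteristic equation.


Approach: apply the emitter characteristic equation, q = Kd * h^x.
q = 2.263 * 19.51^0.6803 = 17.08 L/hr
Therefore the emitter flow rate = 17.08 L/hr.


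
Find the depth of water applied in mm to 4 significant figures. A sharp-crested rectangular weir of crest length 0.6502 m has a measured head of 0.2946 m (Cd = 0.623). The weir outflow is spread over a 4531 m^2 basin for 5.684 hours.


Approach: apply the rectangular weir equation with a volume-to-depth conversion, Q = (2/3)*Cd*L*sqrt(2g)*H^1.5; d = Q*t/A * 1000.
Step 1 — weir discharge:
  Q = (2/3)*0.623*0.6502*sqrt(2*9.81)*0.2946^1.5 = 0.191268 m^3/s
Step 2 — volume: V = 0.191268 * 5.684*3600 = 3913.80 m^3
Step 3 — depth: d = V/A * 1000 = 3913.80/4531 * 1000 = 863.8 mm
Therefore the depth of water applied = 863.8 mm.


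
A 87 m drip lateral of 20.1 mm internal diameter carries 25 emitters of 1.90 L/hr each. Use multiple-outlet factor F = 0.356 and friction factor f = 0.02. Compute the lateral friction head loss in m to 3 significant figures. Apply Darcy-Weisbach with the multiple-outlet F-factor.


Approach: apply Darcy-Weisbach with the multiple-outlet F-factor, Q = n*q/(3600*1000) m^3/s; v = Q/A; hf = F*f*(L/D)*(v^2/(2g)).
Q = 25*1.90/(3600*1000) = 1.3194e-05 m^3/s
A = pi*(20.1e-3/2)^2 = 3.1731e-04 m^2, so v = Q/A = 0.041582 m/s
hf = 0.356*0.02*(87/0.0201)*(0.041582^2/(2*9.81)) = 0.00272 m
Therefore the lateral friction head loss = 0.00272 m.


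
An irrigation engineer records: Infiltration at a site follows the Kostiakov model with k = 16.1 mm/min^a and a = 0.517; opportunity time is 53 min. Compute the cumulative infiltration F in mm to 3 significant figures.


Approach: apply the Kostiakov infiltration equation, F = k*t^a.
F = 16.1 * 53^0.517 = 125 mm
Therefore the cumulative infiltration F = 125 mm.


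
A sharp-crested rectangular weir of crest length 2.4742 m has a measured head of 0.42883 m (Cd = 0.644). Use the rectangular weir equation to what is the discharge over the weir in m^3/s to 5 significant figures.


Approach: apply the rectangular weir equation, Q = (2/3)*Cd*L*sqrt(2g)*H^1.5.
Q = (2/3)*0.644*2.4742*sqrt(2*9.81)*0.42883^1.5 = 1.3213 m^3/s
Therefore the discharge over the weir = 1.3213 m^3/s.


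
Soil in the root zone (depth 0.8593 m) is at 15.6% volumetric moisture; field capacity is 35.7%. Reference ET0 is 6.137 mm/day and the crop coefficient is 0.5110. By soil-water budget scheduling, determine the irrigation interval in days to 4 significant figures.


Approach: apply soil-water budget scheduling, SMD = (FC-theta)/100*depth*1000; ETc = ET0*Kc; interval = SMD/ETc.
Step 1 — soil moisture deficit:
  SMD = (35.7 - 15.6)/100 * 0.8593 * 1000 = 172.719 mm
Step 2 — daily crop ET (ETc = ET0*Kc):
  ETc = 6.137 * 0.5110 = 3.13601 mm/day
Step 3 — irrigation interval (SMD/ETc):
  interval = 172.719 / 3.13601 = 55.08 days
Therefore the irrigation interval = 55.08 days.


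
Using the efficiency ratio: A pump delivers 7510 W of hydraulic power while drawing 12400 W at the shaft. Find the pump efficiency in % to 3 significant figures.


Approach: apply the efficiency ratio, eta = (P_out/P_in)*100.
eta = (7510 / 12400) * 100 = 60.6 %
Therefore the pump efficiency = 60.6 %.


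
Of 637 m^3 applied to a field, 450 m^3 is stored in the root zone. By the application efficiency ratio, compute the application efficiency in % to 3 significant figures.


Approach: apply the application efficiency ratio, Ea = (stored/applied)*100.
Ea = (450/637)*100 = 70.6 %
Therefore the application efficiency = 70.6 %.


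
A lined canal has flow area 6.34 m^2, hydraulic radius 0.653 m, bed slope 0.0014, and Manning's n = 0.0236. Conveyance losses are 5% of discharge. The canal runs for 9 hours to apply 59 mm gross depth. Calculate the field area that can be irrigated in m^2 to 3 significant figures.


Approach: apply Manning's equation with a conveyance and depth budget, Q = (1/n)*A*R^(2/3)*S^(1/2); Q_field = Q*(1-loss); Area = Q_field*t/(d/1000).
Step 1 — canal discharge (Manning's equation):
  Q = (1/0.0236) * 6.34 * 0.653^(2/3) * 0.0014^(1/2) = 7.5657 m^3/s
Step 2 — delivered flow: Q_field = 7.5657*(1 - 5/100) = 7.1874 m^3/s
Step 3 — volume delivered: V = 7.1874 * 9*3600 = 232870 m^3
Step 4 — area served: A = V / (depth/1000) = 232870 / 0.059 = 3950000 m^2
Therefore the field area that can be irrigated = 3950000 m^2.


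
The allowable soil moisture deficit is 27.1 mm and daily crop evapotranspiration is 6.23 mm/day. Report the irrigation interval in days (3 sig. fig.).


Approach: apply the irrigation interval relation, interval = SMD / ETc.
interval = 27.1 / 6.23 = 4.35 days
Therefore the irrigation interval = 4.35 days.


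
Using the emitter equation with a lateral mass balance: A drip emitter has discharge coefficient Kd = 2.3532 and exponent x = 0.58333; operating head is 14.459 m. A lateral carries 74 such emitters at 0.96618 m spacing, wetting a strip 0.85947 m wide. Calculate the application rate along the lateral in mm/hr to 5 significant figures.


Approach: apply the emitter equation with a lateral mass balance, q = Kd*h^x; Q = n*q; rate = Q/(n*spacing*width).
Step 1 — single emitter flow (q = Kd*h^x):
  q = 2.3532 * 14.459^0.58333 = 11.17898 L/hr
Step 2 — total lateral flow: Q = 74 * 11.17898 = 827.2447 L/hr
Step 3 — wetted area: A = 74 * 0.96618 * 0.85947 = 61.44980 m^2
Step 4 — application rate: Q/A = 827.2447/61.44980 = 13.462 mm/hr
Therefore the application rate along the lateral = 13.462 mm/hr.


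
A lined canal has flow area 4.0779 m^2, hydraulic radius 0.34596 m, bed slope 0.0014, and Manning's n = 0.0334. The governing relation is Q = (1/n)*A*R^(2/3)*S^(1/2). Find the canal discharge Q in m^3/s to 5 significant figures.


Q = (1/0.0334) * 4.0779 * 0.34596^(2/3) * 0.0014^(1/2) = 2.2513 m^3/s
Therefore the canal discharge Q = 2.2513 m^3/s.


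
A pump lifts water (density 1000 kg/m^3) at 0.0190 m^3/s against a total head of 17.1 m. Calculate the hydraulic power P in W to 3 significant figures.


Approach: apply the hydraulic power relation, P = rho*g*Q*H.
P = 1000 * 9.81 * 0.0190 * 17.1 = 3190 W
Therefore the hydraulic power P = 3190 W.


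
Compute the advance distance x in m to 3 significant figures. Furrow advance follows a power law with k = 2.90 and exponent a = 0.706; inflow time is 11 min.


Approach: apply the power-law advance function, x = k*t^a.
x = 2.90 * 11^0.706 = 15.8 m
Therefore the advance distance x = 15.8 m.


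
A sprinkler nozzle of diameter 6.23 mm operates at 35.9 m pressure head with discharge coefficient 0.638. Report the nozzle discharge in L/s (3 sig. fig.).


Approach: apply the orifice equation, Q = Cd*A*sqrt(2*g*h), A = pi*(d/2)^2.
A = pi*(6.23e-3/2)^2 = 3.0484e-05 m^2
Q = 0.638 * 3.0484e-05 * sqrt(2*9.81*35.9) * 1000 = 0.516 L/s
Therefore the nozzle discharge = 0.516 L/s.


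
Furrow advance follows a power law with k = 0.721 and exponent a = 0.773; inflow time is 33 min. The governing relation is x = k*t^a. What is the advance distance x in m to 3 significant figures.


x = 0.721 * 33^0.773 = 10.8 m
Therefore the advance distance x = 10.8 m.


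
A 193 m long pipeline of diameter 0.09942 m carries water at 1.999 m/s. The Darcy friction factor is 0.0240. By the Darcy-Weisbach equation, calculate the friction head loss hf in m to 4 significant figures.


Approach: apply the Darcy-Weisbach equation, hf = f*(L/D)*(v^2/(2g)).
hf = 0.0240 * (193/0.09942) * (1.999^2 / (2*9.81))
hf = 9.489 m
Therefore the friction head loss hf = 9.489 m.


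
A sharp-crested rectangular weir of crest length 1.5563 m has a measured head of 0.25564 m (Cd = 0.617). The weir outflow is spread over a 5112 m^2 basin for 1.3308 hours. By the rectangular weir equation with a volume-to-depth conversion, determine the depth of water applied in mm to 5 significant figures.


Approach: apply the rectangular weir equation with a volume-to-depth conversion, Q = (2/3)*Cd*L*sqrt(2g)*H^1.5; d = Q*t/A * 1000.
Step 1 — weir discharge:
  Q = (2/3)*0.617*1.5563*sqrt(2*9.81)*0.25564^1.5 = 0.3665050 m^3/s
Step 2 — volume: V = 0.3665050 * 1.3308*3600 = 1755.882 m^3
Step 3 — depth: d = V/A * 1000 = 1755.882/5112 * 1000 = 343.48 mm
Therefore the depth of water applied = 343.48 mm.


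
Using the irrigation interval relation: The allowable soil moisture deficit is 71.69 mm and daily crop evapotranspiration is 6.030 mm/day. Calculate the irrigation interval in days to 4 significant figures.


Approach: apply the irrigation interval relation, interval = SMD / ETc.
interval = 71.69 / 6.030 = 11.89 days
Therefore the irrigation interval = 11.89 days.


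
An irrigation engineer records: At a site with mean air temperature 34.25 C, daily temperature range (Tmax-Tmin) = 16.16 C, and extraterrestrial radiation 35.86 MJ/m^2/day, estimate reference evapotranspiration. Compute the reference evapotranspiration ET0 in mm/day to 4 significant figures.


Approach: apply the Hargreaves-Samani method, ET0 = 0.0023*(Tmean+17.8)*sqrt(Tmax-Tmin)*0.408*Ra.
ET0 = 0.0023*(34.25+17.8)*sqrt(16.16)*0.408*35.86 = 7.041 mm/day
Therefore the reference evapotranspiration ET0 = 7.041 mm/day.


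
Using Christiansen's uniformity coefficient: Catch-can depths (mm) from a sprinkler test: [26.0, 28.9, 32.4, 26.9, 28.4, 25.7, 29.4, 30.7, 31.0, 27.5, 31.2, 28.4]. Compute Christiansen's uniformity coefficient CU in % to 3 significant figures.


Approach: apply Christiansen's uniformity coefficient, CU = (1 - mean_abs_deviation/mean)*100.
mean = 28.875 mm
mean |d_i - mean| = 1.7250 mm
CU = (1 - 1.7250/28.875)*100 = 94.0 %
Therefore Christiansen's uniformity coefficient CU = 94.0 %.


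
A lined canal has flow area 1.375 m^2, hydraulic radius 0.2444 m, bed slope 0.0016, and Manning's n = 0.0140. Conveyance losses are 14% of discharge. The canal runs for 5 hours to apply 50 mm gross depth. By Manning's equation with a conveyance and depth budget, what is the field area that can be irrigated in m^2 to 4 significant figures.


Approach: apply Manning's equation with a conveyance and depth budget, Q = (1/n)*A*R^(2/3)*S^(1/2); Q_field = Q*(1-loss); Area = Q_field*t/(d/1000).
Step 1 — canal discharge (Manning's equation):
  Q = (1/0.0140) * 1.375 * 0.2444^(2/3) * 0.0016^(1/2) = 1.53568 m^3/s
Step 2 — delivered flow: Q_field = 1.53568*(1 - 14/100) = 1.32069 m^3/s
Step 3 — volume delivered: V = 1.32069 * 5*3600 = 23772.4 m^3
Step 4 — area served: A = V / (depth/1000) = 23772.4 / 0.05 = 475400 m^2
Therefore the field area that can be irrigated = 475400 m^2.


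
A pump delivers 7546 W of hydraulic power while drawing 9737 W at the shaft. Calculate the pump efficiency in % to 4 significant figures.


Approach: apply the efficiency ratio, eta = (P_out/P_in)*100.
eta = (7546 / 9737) * 100 = 77.50 %
Therefore the pump efficiency = 77.50 %.


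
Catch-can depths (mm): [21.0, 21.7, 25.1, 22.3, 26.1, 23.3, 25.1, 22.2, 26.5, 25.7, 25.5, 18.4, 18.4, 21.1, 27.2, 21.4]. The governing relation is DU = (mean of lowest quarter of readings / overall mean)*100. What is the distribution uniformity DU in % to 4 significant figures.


sorted lowest 4 of 16: [18.4, 18.4, 21.0, 21.1] -> mean = 19.7250 mm
overall mean = 23.1875 mm
DU = (19.7250/23.1875)*100 = 85.07 %
Therefore the distribution uniformity DU = 85.07 %.


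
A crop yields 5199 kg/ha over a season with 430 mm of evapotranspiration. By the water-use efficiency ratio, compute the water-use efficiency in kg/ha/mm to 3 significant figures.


Approach: apply the water-use efficiency ratio, WUE = yield/ET.
WUE = 5199 / 430 = 12.1 kg/ha/mm
Therefore the water-use efficiency = 12.1 kg/ha/mm.


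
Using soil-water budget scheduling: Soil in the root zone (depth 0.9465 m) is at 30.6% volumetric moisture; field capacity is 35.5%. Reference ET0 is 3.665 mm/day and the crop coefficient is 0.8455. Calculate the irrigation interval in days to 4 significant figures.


Approach: apply soil-water budget scheduling, SMD = (FC-theta)/100*depth*1000; ETc = ET0*Kc; interval = SMD/ETc.
Step 1 — soil moisture deficit:
  SMD = (35.5 - 30.6)/100 * 0.9465 * 1000 = 46.3785 mm
Step 2 — daily crop ET (ETc = ET0*Kc):
  ETc = 3.665 * 0.8455 = 3.09876 mm/day
Step 3 — irrigation interval (SMD/ETc):
  interval = 46.3785 / 3.09876 = 14.97 days
Therefore the irrigation interval = 14.97 days.


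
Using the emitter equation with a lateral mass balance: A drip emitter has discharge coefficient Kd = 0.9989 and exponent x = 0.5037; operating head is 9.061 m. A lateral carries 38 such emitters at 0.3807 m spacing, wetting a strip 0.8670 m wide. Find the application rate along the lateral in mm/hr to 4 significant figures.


Approach: apply the emitter equation with a lateral mass balance, q = Kd*h^x; Q = n*q; rate = Q/(n*spacing*width).
Step 1 — single emitter flow (q = Kd*h^x):
  q = 0.9989 * 9.061^0.5037 = 3.03146 L/hr
Step 2 — total lateral flow: Q = 38 * 3.03146 = 115.195 L/hr
Step 3 — wetted area: A = 38 * 0.3807 * 0.8670 = 12.5425 m^2
Step 4 — application rate: Q/A = 115.195/12.5425 = 9.184 mm/hr
Therefore the application rate along the lateral = 9.184 mm/hr.


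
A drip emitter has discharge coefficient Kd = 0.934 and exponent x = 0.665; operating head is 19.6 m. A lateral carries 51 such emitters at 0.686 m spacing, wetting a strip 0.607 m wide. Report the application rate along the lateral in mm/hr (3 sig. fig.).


Approach: apply the emitter equation with a lateral mass balance, q = Kd*h^x; Q = n*q; rate = Q/(n*spacing*width).
Step 1 — single emitter flow (q = Kd*h^x):
  q = 0.934 * 19.6^0.665 = 6.7561 L/hr
Step 2 — total lateral flow: Q = 51 * 6.7561 = 344.56 L/hr
Step 3 — wetted area: A = 51 * 0.686 * 0.607 = 21.237 m^2
Step 4 — application rate: Q/A = 344.56/21.237 = 16.2 mm/hr
Therefore the application rate along the lateral = 16.2 mm/hr.


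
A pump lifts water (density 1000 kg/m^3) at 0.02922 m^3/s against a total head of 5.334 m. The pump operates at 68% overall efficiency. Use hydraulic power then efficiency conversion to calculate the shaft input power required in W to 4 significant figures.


Approach: apply hydraulic power then efficiency conversion, P = rho*g*Q*H; P_in = P/eta.
Step 1 — hydraulic power (P = rho*g*Q*H):
  P = 1000 * 9.81 * 0.02922 * 5.334 = 1528.98 W
Step 2 — input power: P_in = P/eta = 1528.98 / 0.68 = 2249 W
Therefore the shaft input power required = 2249 W.


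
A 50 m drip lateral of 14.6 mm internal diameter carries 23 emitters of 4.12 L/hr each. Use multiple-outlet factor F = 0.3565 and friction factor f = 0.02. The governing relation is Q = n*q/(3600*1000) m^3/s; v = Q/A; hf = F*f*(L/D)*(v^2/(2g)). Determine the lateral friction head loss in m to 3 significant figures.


Q = 23*4.12/(3600*1000) = 2.6322e-05 m^3/s
A = pi*(14.6e-3/2)^2 = 1.6742e-04 m^2, so v = Q/A = 0.15723 m/s
hf = 0.3565*0.02*(50/0.0146)*(0.15723^2/(2*9.81)) = 0.0308 m
Therefore the lateral friction head loss = 0.0308 m.


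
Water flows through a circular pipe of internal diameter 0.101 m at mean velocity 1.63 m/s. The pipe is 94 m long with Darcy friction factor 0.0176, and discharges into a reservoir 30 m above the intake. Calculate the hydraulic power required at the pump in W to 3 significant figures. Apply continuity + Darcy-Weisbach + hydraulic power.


Approach: apply continuity + Darcy-Weisbach + hydraulic power, Q = A*v; hf = f*(L/D)*(v^2/(2g)); H = static + hf; P = rho*g*Q*H.
Step 1 — flow rate (continuity, Q = A*v):
  A = pi*(0.101/2)^2 = 0.0080118 m^2
  Q = 0.0080118 * 1.63 = 0.013059 m^3/s
Step 2 — friction head loss (Darcy-Weisbach):
  hf = 0.0176 * (94/0.101) * (1.63^2 / (2*9.81))
  hf = 2.2182 m
Step 3 — total head: H = 30 + 2.2182 = 32.218 m
Step 4 — hydraulic power (P = rho*g*Q*H):
  P = 1000 * 9.81 * 0.013059 * 32.218 = 4130 W
Therefore the hydraulic power required at the pump = 4130 W.


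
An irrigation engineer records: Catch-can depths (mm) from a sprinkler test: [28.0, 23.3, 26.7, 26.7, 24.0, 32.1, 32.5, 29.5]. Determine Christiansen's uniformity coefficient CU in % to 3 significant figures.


Approach: apply Christiansen's uniformity coefficient, CU = (1 - mean_abs_deviation/mean)*100.
mean = 27.850 mm
mean |d_i - mean| = 2.6750 mm
CU = (1 - 2.6750/27.850)*100 = 90.4 %
Therefore Christiansen's uniformity coefficient CU = 90.4 %.


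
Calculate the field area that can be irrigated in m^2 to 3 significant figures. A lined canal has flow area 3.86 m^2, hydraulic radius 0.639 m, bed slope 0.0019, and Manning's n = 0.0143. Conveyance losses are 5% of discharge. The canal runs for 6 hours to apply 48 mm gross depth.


Approach: apply Manning's equation with a conveyance and depth budget, Q = (1/n)*A*R^(2/3)*S^(1/2); Q_field = Q*(1-loss); Area = Q_field*t/(d/1000).
Step 1 — canal discharge (Manning's equation):
  Q = (1/0.0143) * 3.86 * 0.639^(2/3) * 0.0019^(1/2) = 8.7289 m^3/s
Step 2 — delivered flow: Q_field = 8.7289*(1 - 5/100) = 8.2925 m^3/s
Step 3 — volume delivered: V = 8.2925 * 6*3600 = 179120 m^3
Step 4 — area served: A = V / (depth/1000) = 179120 / 0.048 = 3730000 m^2
Therefore the field area that can be irrigated = 3730000 m^2.


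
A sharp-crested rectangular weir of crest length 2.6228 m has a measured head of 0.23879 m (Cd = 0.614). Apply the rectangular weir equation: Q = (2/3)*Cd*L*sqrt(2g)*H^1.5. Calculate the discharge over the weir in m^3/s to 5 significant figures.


Q = (2/3)*0.614*2.6228*sqrt(2*9.81)*0.23879^1.5 = 0.55490 m^3/s
Therefore the discharge over the weir = 0.55490 m^3/s.


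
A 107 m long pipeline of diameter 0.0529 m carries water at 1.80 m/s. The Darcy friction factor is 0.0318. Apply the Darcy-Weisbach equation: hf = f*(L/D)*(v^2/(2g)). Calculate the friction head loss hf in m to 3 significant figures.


hf = 0.0318 * (107/0.0529) * (1.80^2 / (2*9.81))
hf = 10.6 m
Therefore the friction head loss hf = 10.6 m.


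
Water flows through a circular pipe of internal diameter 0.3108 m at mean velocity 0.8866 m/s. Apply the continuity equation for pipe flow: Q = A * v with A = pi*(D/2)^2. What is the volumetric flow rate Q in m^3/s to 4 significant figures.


A = pi*(0.3108/2)^2 = 0.0758668 m^2
Q = 0.0758668 * 0.8866 = 0.06726 m^3/s
Therefore the volumetric flow rate Q = 0.06726 m^3/s.


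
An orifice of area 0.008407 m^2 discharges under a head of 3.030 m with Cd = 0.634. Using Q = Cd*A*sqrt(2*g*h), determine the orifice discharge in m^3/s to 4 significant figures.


Q = 0.634 * 0.008407 * sqrt(2*9.81*3.030) = 0.04110 m^3/s
Therefore the orifice discharge = 0.04110 m^3/s.


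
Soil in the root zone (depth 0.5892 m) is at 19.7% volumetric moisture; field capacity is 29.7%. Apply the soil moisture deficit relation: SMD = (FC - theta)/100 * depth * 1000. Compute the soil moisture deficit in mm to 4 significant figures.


SMD = (29.7 - 19.7)/100 * 0.5892 * 1000 = 58.92 mm
Therefore the soil moisture deficit = 58.92 mm.


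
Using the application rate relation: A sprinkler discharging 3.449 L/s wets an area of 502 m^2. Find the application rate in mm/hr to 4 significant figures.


Approach: apply the application rate relation, rate = (Q/A)*3600.
rate = (3.449 / 502) * 3600 = 24.73 mm/hr
Therefore the application rate = 24.73 mm/hr.


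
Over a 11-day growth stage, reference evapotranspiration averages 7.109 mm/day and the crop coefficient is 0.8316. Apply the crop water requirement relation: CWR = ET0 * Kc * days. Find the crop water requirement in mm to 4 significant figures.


CWR = 7.109 * 0.8316 * 11 = 65.03 mm
Therefore the crop water requirement = 65.03 mm.


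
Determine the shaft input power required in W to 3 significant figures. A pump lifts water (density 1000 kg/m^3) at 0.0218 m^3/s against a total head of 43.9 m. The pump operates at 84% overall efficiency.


Approach: apply hydraulic power then efficiency conversion, P = rho*g*Q*H; P_in = P/eta.
Step 1 — hydraulic power (P = rho*g*Q*H):
  P = 1000 * 9.81 * 0.0218 * 43.9 = 9388.4 W
Step 2 — input power: P_in = P/eta = 9388.4 / 0.84 = 11200 W
Therefore the shaft input power required = 11200 W.


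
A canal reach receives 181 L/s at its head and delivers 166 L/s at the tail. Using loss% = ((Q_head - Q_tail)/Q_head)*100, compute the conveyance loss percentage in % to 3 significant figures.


loss = ((181 - 166)/181)*100 = 8.29 %
Therefore the conveyance loss percentage = 8.29 %.


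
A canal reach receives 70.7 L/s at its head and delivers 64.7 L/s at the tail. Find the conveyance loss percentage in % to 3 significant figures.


Approach: apply the conveyance loss ratio, loss% = ((Q_head - Q_tail)/Q_head)*100.
loss = ((70.7 - 64.7)/70.7)*100 = 8.49 %
Therefore the conveyance loss percentage = 8.49 %.


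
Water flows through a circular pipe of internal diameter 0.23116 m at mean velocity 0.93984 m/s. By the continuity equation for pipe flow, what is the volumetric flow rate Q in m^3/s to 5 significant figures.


Approach: apply the continuity equation for pipe flow, Q = A * v with A = pi*(D/2)^2.
A = pi*(0.23116/2)^2 = 0.04196771 m^2
Q = 0.04196771 * 0.93984 = 0.039443 m^3/s
Therefore the volumetric flow rate Q = 0.039443 m^3/s.


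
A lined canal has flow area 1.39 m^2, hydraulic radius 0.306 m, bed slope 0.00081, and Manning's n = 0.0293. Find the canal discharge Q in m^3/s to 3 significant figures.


Approach: apply Manning's equation, Q = (1/n)*A*R^(2/3)*S^(1/2).
Q = (1/0.0293) * 1.39 * 0.306^(2/3) * 0.00081^(1/2) = 0.613 m^3/s
Therefore the canal discharge Q = 0.613 m^3/s.


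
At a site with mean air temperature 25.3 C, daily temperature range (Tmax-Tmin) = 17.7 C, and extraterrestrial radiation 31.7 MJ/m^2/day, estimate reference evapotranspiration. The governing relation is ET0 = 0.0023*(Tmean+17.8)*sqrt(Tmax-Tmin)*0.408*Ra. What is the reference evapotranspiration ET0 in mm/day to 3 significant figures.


ET0 = 0.0023*(25.3+17.8)*sqrt(17.7)*0.408*31.7 = 5.39 mm/day
Therefore the reference evapotranspiration ET0 = 5.39 mm/day.


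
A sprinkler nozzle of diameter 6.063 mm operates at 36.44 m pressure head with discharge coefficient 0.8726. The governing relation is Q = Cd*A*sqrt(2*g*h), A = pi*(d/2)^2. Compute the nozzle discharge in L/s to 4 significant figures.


A = pi*(6.063e-3/2)^2 = 2.88712e-05 m^2
Q = 0.8726 * 2.88712e-05 * sqrt(2*9.81*36.44) * 1000 = 0.6736 L/s
Therefore the nozzle discharge = 0.6736 L/s.


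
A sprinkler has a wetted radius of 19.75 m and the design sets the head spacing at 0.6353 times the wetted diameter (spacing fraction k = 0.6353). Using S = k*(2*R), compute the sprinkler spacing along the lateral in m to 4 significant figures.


S = 0.6353 * (2 * 19.75) = 25.09 m
Therefore the sprinkler spacing along the lateral = 25.09 m.


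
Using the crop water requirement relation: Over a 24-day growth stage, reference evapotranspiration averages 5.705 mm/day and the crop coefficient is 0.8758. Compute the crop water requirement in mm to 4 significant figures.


Approach: apply the crop water requirement relation, CWR = ET0 * Kc * days.
CWR = 5.705 * 0.8758 * 24 = 119.9 mm
Therefore the crop water requirement = 119.9 mm.
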